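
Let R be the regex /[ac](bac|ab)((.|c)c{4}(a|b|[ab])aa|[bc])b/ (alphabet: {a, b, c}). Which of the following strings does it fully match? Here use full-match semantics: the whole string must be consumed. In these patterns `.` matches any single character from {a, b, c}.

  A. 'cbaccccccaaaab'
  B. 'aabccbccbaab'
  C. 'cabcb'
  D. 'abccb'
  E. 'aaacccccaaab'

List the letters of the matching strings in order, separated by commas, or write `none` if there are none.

A → no match
B → no match
C → match
D → no match
E → no match

C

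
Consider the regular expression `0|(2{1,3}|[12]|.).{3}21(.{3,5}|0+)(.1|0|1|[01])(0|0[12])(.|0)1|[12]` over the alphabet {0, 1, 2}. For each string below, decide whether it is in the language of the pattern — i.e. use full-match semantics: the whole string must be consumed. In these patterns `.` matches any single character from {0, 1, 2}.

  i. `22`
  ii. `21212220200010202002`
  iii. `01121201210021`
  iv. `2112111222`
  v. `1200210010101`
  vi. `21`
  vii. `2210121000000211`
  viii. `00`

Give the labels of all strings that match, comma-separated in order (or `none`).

i → no match
ii → no match
iii → no match
iv → no match
v → match
vi → no match
vii → match
viii → no match

v, vii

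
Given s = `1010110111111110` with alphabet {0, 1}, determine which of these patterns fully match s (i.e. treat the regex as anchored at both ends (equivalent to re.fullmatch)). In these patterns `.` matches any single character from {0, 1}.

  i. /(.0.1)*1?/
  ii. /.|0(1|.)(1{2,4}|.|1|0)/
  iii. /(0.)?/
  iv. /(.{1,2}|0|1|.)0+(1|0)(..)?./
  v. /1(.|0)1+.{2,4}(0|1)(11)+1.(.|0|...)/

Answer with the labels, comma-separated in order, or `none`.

i → no match
ii → no match
iii → no match
iv → no match
v → match

v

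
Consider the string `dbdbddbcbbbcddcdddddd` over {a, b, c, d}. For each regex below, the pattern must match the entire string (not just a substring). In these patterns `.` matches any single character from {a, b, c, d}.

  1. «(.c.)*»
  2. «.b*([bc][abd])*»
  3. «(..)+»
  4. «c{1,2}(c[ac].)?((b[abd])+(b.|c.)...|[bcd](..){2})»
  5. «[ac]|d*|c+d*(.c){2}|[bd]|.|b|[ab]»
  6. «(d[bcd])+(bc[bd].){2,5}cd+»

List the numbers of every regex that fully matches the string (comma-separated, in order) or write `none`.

1 → no match
2 → no match
3 → no match
4 → no match — must start with `c`
5 → no match
6 → match

6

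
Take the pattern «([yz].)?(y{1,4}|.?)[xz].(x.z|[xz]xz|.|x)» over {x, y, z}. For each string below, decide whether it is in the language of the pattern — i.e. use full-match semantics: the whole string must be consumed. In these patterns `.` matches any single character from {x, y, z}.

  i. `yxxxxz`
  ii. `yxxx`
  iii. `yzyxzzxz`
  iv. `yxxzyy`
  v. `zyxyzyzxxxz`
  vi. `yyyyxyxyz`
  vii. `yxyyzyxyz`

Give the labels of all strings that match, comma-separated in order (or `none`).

i, ii, iii, iv, vi, vii

i. `yxxxxz` → match
ii. `yxxx` → match
iii. `yzyxzzxz` → match
iv. `yxxzyy` → match
v. `zyxyzyzxxxz` → no match
vi. `yyyyxyxyz` → match
vii. `yxyyzyxyz` → match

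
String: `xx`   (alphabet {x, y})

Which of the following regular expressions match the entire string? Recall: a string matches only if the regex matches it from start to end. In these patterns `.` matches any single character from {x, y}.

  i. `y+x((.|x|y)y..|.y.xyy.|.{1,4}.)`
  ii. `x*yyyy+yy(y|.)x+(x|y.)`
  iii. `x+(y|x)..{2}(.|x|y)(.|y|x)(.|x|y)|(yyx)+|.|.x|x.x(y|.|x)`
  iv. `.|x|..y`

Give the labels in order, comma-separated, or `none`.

i → no match — must start with `y`
ii → no match
iii → match
iv → no match

iii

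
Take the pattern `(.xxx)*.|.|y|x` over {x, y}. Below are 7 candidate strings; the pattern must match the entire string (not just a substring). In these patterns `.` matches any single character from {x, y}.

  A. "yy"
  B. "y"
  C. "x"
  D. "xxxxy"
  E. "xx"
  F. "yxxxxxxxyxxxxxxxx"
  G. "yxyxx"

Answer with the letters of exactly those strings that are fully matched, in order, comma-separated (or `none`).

A. "yy" → no match
B. "y" → match
C. "x" → match
D. "xxxxy" → match
E. "xx" → no match
F → match
G. "yxyxx" → no match

B, C, D, F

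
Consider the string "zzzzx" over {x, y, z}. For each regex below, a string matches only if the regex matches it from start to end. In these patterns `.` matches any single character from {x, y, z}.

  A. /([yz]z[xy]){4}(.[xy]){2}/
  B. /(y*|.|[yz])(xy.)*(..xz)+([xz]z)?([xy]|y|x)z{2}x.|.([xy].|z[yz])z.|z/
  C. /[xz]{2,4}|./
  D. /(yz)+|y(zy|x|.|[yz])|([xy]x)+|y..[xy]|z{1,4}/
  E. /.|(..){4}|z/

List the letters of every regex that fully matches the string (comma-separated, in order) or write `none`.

A → no match
B → match
C → no match
D → no match
E → no match

B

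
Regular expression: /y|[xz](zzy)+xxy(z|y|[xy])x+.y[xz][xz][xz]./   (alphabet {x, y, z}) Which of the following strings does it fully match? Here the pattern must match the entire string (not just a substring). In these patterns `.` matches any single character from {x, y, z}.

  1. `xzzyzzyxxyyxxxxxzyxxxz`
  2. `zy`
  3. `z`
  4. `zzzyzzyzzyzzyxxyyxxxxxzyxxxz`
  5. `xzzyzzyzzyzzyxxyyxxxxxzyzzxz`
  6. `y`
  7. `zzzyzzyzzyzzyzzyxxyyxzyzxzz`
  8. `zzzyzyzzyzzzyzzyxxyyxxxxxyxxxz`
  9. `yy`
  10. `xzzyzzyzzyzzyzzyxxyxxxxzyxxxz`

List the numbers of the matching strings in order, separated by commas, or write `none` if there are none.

1 → match
2 → no match
3 → no match
4 → match
5 → match
6 → match
7 → match
8 → no match
9 → no match
10 → match

1, 4, 5, 6, 7, 10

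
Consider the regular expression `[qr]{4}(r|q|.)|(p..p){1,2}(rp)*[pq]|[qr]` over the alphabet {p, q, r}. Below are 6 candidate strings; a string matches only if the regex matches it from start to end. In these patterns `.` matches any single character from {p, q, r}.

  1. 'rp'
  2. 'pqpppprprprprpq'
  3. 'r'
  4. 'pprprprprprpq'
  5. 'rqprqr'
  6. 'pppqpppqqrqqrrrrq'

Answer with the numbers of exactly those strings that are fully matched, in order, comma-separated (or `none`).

1 → no match
2 → match
3 → match
4 → match
5 → no match
6 → no match

2, 3, 4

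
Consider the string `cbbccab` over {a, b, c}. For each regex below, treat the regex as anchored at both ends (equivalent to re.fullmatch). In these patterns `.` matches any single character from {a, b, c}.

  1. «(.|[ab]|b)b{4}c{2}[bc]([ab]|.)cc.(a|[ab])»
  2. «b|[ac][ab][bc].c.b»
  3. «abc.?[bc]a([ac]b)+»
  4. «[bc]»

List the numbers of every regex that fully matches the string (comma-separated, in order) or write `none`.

1 → no match
2 → match
3 → no match — must start with `abc`
4 → no match

2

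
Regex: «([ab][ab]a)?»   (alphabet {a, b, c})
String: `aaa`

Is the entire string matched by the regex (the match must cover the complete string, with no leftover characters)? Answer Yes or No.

Yes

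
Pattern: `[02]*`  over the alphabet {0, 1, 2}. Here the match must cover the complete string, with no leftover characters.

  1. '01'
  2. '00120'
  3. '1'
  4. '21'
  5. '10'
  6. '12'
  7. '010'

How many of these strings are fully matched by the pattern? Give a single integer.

1 → no match
2 → no match
3 → no match
4 → no match
5 → no match
6 → no match
7 → no match
Total matched: 0

0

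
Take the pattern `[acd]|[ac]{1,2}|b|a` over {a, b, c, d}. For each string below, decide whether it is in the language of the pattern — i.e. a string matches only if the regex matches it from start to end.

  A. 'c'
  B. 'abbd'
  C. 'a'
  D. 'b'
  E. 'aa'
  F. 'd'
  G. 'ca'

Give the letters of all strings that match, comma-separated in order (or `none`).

A → match
B → no match
C → match
D → match
E → match
F → match
G → match

A, C, D, E, F, G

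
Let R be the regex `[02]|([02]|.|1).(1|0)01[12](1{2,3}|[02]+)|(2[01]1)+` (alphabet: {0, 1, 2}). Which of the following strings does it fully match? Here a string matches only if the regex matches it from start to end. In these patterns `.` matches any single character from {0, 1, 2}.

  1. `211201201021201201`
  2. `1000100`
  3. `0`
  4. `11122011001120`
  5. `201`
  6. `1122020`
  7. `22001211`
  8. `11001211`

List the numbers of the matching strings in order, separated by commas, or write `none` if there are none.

3, 5, 7, 8

1 → no match
2. `1000100` → no match
3. `0` → match
4 → no match
5. `201` → match
6. `1122020` → no match
7. `22001211` → match
8. `11001211` → match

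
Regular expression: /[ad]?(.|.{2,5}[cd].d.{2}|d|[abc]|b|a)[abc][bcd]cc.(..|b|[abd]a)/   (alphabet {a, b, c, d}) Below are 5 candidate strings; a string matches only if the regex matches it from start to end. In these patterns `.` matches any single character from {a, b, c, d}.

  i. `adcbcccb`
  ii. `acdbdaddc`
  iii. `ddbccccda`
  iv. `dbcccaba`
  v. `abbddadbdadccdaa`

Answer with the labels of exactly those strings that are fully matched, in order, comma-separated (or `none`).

i → match
ii → no match
iii → match
iv → match
v → match

i, iii, iv, v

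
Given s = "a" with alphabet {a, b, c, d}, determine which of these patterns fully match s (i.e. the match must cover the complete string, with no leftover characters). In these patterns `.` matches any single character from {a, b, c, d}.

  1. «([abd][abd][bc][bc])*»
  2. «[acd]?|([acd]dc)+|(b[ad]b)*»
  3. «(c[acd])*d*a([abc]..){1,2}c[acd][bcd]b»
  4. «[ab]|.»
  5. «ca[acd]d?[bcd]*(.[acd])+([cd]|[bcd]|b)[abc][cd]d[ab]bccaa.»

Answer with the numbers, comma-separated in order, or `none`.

2, 4

1 → no match
2 → match
3 → no match — must end with "b"
4 → match
5 → no match — must start with "ca"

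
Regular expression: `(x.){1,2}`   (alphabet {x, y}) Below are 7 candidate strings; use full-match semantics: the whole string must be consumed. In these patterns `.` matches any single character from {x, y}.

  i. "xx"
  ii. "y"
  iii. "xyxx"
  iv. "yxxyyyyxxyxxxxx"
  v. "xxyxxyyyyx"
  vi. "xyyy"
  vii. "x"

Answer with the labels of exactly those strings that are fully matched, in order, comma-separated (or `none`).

i, iii

i → match
ii → no match — must start with "x"
iii → match
iv → no match — must start with "x"
v → no match
vi → no match
vii → no match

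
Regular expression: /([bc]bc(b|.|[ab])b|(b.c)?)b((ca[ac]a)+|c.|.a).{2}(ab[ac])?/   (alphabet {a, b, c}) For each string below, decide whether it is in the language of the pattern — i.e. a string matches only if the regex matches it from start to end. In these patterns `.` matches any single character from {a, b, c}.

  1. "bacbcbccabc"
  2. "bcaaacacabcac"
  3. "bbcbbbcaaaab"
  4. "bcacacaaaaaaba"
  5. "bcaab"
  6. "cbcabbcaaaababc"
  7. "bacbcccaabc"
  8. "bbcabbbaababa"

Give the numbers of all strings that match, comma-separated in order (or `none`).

1, 3, 4, 5, 6, 7, 8

1 → match
2 → no match
3 → match
4 → match
5 → match
6 → match
7 → match
8 → match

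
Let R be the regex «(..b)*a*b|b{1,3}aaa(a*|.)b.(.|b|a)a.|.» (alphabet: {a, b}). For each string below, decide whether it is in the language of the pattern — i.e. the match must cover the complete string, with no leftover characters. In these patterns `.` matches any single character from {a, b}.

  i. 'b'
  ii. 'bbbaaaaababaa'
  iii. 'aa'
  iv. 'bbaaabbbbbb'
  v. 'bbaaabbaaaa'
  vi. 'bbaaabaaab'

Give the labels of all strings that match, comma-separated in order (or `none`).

i → match
ii → match
iii → no match
iv → no match
v → match
vi → match

i, ii, v, vi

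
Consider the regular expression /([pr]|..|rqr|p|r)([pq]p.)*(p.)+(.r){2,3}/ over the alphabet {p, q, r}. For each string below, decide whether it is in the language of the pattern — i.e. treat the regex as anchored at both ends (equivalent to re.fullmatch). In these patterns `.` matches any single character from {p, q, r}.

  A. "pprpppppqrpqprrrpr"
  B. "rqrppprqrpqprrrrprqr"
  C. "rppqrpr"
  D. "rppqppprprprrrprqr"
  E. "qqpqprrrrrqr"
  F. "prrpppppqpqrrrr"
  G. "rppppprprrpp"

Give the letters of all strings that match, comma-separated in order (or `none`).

A → no match
B → no match
C → match
D → match
E → match
F → no match
G → no match — must end with "r"

C, D, E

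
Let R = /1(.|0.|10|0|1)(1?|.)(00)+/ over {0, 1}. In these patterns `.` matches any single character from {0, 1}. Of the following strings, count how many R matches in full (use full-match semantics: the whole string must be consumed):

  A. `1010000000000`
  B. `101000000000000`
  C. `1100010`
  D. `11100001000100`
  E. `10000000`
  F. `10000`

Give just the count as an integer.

4

A → match
B → match
C → no match — must end with `00`
D → no match
E → match
F → match
Total matched: 4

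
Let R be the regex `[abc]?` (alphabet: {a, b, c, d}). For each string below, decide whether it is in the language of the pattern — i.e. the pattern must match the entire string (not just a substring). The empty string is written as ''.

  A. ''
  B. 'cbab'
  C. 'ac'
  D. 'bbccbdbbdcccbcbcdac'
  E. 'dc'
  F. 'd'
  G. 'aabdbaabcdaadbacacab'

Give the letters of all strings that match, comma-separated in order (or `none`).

A

A → match
B → no match
C → no match
D → no match
E → no match
F → no match
G → no match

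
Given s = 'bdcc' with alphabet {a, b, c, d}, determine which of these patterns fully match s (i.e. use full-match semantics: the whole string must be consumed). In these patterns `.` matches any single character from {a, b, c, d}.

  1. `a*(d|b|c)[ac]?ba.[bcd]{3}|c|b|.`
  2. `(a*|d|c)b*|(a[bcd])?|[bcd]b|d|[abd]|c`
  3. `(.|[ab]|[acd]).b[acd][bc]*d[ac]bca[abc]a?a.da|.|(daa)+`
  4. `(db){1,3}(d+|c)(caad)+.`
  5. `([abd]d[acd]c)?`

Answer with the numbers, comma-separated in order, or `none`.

1 → no match
2 → no match
3 → no match
4 → no match — must start with 'db'
5 → match

5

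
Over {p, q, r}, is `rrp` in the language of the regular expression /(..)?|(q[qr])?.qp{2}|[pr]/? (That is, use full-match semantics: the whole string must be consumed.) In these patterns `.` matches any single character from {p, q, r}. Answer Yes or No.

No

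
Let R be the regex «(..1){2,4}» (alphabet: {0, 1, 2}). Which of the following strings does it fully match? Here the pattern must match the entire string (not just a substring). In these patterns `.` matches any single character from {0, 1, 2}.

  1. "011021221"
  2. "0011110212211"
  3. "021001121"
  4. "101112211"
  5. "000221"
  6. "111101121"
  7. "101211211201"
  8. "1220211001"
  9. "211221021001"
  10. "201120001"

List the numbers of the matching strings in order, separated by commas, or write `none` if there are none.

1, 3, 6, 7, 9

1. "011021221" → match
2 → no match
3. "021001121" → match
4. "101112211" → no match
5. "000221" → no match
6. "111101121" → match
7. "101211211201" → match
8. "1220211001" → no match
9. "211221021001" → match
10. "201120001" → no match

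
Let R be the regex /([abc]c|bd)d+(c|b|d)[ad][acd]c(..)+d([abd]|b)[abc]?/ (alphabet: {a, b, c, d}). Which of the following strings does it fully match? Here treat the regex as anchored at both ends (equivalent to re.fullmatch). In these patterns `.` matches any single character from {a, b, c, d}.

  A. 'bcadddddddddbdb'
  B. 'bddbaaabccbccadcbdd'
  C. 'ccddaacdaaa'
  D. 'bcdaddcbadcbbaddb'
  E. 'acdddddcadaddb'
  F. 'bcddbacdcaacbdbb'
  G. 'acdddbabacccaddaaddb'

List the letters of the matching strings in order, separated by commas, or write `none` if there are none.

E

A → no match
B → no match
C → no match
D → no match
E → match
F → no match
G → no match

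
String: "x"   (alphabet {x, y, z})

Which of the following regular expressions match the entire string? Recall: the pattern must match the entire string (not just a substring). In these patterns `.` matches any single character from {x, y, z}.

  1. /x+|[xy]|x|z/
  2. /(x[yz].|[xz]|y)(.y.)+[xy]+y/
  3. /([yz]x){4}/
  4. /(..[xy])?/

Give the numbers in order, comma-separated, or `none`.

1

1 → match
2 → no match — must end with "y"
3 → no match
4 → no match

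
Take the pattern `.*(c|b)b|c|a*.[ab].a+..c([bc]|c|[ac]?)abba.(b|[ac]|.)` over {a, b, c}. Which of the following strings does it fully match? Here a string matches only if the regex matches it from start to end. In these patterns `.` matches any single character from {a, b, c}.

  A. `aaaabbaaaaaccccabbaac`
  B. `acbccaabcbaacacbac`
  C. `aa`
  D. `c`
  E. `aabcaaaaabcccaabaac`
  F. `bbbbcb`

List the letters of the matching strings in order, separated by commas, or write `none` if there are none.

A → match
B → no match
C. `aa` → no match
D. `c` → match
E → no match
F. `bbbbcb` → match

A, D, F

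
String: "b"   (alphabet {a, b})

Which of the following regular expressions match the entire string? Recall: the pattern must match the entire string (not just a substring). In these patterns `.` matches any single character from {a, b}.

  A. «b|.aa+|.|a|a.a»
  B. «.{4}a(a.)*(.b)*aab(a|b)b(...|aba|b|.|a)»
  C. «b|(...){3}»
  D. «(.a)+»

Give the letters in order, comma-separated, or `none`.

A → match
B → no match
C → match
D → no match — must end with "a"

A, C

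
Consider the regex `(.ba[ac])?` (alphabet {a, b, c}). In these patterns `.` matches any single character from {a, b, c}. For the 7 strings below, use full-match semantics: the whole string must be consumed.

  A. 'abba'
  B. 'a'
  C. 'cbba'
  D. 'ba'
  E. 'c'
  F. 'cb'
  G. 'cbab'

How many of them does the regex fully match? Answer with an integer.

0

A → no match
B → no match
C → no match
D → no match
E → no match
F → no match
G → no match
Total matched: 0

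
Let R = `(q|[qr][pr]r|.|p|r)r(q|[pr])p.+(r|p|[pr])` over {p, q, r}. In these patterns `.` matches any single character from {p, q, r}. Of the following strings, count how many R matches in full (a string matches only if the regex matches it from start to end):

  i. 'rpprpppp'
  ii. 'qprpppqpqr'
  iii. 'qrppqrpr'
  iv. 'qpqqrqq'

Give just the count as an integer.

1

i → no match
ii → no match
iii → match
iv → no match
Total matched: 1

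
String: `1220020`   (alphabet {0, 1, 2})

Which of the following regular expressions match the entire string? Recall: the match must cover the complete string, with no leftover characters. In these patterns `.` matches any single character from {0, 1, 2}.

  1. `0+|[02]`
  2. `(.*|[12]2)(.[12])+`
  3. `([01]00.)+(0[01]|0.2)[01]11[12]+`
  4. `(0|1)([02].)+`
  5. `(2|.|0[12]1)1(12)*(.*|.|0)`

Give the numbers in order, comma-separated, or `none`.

1 → no match
2 → no match
3 → no match
4 → match
5 → no match

4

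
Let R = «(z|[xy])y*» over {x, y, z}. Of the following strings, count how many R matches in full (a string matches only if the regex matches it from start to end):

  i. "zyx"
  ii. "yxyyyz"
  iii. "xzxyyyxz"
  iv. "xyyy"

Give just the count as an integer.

1

i → no match
ii → no match
iii → no match
iv → match
Total matched: 1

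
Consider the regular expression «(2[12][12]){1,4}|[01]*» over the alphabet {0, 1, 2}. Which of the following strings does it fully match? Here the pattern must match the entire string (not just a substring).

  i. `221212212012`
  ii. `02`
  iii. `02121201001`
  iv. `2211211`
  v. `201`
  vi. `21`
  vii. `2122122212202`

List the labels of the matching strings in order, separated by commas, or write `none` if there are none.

i → no match
ii → no match
iii → no match
iv → no match
v → no match
vi → no match
vii → no match

none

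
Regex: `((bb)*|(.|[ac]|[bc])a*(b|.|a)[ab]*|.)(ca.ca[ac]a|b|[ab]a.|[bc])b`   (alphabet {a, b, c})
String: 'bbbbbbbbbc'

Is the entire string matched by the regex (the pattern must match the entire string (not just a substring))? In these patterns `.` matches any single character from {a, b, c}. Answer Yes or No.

Every match must end with 'b', but 'bbbbbbbbbc' does not.

No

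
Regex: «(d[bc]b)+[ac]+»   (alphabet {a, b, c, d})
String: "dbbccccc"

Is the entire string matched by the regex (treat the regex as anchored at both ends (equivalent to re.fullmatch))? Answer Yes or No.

Yes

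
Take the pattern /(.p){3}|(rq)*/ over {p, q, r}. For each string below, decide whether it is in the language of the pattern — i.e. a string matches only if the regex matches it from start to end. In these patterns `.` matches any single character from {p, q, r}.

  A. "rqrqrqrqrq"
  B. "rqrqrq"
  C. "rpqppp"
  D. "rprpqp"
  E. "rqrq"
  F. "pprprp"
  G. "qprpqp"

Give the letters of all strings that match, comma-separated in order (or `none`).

A → match
B → match
C → match
D → match
E → match
F → match
G → match

A, B, C, D, E, F, G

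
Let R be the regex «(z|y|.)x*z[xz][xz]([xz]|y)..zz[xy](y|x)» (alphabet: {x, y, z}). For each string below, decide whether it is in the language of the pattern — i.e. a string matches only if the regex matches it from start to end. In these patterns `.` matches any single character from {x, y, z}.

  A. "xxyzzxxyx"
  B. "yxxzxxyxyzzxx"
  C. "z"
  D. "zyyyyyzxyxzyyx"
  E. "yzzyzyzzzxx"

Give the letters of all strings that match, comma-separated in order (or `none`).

A → no match
B → match
C → no match
D → no match
E → no match

B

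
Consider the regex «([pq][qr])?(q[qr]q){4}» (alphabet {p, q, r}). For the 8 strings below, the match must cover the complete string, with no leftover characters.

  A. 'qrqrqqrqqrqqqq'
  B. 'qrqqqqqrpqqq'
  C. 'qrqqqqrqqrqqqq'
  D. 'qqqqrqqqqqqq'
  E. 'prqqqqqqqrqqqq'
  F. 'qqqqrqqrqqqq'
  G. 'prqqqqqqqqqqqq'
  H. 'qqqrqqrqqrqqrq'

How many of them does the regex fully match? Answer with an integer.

7

A → match
B. 'qrqqqqqrpqqq' → no match
C → match
D. 'qqqqrqqqqqqq' → match
E → match
F. 'qqqqrqqrqqqq' → match
G → match
H → match
Total matched: 7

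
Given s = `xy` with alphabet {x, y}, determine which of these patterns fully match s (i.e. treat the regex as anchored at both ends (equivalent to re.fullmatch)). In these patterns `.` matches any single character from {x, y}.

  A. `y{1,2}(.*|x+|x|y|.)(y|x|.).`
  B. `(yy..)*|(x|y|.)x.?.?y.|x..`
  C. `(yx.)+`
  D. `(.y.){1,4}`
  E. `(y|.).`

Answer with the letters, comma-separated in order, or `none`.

A → no match — must start with `y`
B → no match
C → no match — must start with `yx`
D → no match
E → match

E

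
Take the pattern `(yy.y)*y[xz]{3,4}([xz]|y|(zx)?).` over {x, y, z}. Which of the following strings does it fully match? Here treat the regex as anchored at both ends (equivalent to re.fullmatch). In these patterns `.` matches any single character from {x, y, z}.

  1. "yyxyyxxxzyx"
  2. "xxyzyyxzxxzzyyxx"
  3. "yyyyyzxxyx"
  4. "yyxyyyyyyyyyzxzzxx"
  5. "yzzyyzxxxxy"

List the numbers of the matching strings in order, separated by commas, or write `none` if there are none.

1, 3

1. "yyxyyxxxzyx" → match
2 → no match
3. "yyyyyzxxyx" → match
4 → no match
5. "yzzyyzxxxxy" → no match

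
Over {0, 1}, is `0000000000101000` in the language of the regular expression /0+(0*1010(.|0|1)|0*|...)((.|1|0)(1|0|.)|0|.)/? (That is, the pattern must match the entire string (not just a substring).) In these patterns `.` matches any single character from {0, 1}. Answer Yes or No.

Yes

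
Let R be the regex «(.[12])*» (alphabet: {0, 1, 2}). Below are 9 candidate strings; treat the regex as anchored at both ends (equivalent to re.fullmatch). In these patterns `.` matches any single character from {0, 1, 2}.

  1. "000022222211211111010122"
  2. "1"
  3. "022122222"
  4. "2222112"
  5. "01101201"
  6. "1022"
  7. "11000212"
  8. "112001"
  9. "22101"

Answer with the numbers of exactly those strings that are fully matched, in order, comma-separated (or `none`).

1 → no match
2 → no match
3 → no match
4 → no match
5 → no match
6 → no match
7 → no match
8 → no match
9 → no match

none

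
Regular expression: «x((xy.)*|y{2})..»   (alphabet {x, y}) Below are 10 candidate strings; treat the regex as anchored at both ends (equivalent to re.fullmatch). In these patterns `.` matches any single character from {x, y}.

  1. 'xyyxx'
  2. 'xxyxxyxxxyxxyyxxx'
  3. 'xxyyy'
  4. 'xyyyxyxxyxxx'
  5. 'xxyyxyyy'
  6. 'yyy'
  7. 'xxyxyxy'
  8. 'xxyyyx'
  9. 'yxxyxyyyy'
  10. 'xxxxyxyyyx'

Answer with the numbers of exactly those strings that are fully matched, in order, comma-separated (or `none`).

1. 'xyyxx' → match
2 → no match
3. 'xxyyy' → no match
4. 'xyyyxyxxyxxx' → no match
5. 'xxyyxyyy' → no match
6. 'yyy' → no match — must start with 'x'
7. 'xxyxyxy' → no match
8. 'xxyyyx' → match
9. 'yxxyxyyyy' → no match — must start with 'x'
10. 'xxxxyxyyyx' → no match

1, 8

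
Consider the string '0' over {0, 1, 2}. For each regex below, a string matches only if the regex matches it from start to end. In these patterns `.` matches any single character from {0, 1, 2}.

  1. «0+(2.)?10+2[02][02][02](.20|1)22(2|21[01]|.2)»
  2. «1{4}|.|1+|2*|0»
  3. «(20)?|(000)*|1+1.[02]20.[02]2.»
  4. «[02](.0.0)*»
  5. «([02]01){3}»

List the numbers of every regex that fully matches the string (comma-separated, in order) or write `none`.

1 → no match
2 → match
3 → no match
4 → match
5 → no match — must end with '01'

2, 4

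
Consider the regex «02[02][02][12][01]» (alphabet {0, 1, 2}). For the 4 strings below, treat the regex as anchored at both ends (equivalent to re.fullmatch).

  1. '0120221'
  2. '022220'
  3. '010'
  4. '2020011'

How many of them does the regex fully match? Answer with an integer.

1. '0120221' → no match — must start with '02'
2. '022220' → match
3. '010' → no match — must start with '02'
4. '2020011' → no match — must start with '02'
Total matched: 1

1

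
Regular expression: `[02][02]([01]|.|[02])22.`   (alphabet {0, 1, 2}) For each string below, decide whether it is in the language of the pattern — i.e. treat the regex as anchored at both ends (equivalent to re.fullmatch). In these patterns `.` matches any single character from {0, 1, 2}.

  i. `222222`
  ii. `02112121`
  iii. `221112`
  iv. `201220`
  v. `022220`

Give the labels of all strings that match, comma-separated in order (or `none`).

i → match
ii → no match
iii → no match
iv → match
v → match

i, iv, v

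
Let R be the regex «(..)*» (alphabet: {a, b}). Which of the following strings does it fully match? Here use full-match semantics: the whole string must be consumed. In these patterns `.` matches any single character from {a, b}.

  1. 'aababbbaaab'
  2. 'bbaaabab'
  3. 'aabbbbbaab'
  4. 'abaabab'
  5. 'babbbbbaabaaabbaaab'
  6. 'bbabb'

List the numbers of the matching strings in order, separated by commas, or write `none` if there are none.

1 → no match
2 → match
3 → match
4 → no match
5 → no match
6 → no match

2, 3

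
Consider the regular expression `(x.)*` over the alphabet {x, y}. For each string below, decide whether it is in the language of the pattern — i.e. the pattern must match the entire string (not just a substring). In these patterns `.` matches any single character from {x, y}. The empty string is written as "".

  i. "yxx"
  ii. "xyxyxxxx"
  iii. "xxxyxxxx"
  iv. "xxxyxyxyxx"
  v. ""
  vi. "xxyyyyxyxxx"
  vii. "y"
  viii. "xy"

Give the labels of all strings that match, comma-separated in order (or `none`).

i → no match
ii → match
iii → match
iv → match
v → match
vi → no match
vii → no match
viii → match

ii, iii, iv, v, viii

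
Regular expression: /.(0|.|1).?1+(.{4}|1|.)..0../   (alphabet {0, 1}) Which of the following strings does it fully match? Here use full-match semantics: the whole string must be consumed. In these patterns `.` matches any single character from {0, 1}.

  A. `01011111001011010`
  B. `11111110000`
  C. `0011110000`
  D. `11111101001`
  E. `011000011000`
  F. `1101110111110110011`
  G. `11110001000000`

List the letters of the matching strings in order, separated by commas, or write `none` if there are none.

A → match
B → match
C → match
D → match
E → match
F → no match
G → no match

A, B, C, D, E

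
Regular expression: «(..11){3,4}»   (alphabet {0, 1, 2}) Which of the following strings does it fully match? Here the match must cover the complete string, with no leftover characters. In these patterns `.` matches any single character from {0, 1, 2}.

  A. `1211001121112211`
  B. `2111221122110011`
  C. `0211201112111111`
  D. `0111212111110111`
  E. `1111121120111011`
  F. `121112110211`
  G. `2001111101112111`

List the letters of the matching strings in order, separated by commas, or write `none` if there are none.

A → match
B → match
C → match
D → no match
E → match
F → match
G → no match

A, B, C, E, F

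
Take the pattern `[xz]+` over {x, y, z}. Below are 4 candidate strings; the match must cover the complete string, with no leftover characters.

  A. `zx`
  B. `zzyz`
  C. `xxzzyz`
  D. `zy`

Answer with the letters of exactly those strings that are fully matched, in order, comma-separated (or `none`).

A → match
B → no match
C → no match
D → no match

A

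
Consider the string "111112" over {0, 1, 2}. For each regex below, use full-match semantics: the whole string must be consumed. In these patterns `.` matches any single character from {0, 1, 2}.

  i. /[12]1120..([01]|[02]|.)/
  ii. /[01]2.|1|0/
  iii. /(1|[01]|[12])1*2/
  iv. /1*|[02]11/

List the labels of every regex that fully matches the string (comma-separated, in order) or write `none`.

iii

i → no match
ii → no match
iii → match
iv → no match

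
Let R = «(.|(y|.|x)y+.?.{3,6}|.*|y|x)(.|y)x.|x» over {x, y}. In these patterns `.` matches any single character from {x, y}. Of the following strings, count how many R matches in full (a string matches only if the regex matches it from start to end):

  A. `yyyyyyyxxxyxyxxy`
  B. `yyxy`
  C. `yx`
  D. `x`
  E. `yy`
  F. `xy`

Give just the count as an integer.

3

A → match
B → match
C → no match
D → match
E → no match
F → no match
Total matched: 3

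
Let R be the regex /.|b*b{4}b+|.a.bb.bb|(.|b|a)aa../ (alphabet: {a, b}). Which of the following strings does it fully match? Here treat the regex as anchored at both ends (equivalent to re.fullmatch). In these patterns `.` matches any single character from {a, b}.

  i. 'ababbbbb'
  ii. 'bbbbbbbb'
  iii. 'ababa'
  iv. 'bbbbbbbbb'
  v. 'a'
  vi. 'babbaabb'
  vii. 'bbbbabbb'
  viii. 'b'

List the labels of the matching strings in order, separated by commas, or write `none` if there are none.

i → no match
ii → match
iii → no match
iv → match
v → match
vi → no match
vii → no match
viii → match

ii, iv, v, viii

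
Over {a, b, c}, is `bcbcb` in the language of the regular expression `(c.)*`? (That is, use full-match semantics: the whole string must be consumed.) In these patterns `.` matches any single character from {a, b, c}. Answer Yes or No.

No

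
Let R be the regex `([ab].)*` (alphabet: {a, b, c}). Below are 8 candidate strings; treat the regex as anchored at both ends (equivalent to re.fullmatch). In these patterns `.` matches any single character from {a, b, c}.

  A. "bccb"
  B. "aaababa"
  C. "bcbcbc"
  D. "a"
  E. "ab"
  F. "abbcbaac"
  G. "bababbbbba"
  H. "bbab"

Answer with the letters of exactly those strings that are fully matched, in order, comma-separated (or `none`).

A → no match
B → no match
C → match
D → no match
E → match
F → match
G → match
H → match

C, E, F, G, H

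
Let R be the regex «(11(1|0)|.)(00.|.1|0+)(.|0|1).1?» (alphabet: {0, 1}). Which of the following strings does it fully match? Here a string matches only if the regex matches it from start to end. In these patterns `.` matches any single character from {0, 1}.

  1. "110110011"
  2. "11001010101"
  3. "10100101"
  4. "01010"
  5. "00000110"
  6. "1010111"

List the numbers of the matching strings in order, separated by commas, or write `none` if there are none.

none

1. "110110011" → no match
2. "11001010101" → no match
3. "10100101" → no match
4. "01010" → no match
5. "00000110" → no match
6. "1010111" → no match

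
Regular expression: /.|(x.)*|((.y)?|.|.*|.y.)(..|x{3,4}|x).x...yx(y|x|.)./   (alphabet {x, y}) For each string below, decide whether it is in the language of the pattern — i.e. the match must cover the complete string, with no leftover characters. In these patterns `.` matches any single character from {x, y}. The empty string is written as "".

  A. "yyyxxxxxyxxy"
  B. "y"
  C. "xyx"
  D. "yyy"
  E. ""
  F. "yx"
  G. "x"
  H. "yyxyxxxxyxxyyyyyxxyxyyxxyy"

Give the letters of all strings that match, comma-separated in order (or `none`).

A, B, E, G

A → match
B → match
C → no match
D → no match
E → match
F → no match
G → match
H → no match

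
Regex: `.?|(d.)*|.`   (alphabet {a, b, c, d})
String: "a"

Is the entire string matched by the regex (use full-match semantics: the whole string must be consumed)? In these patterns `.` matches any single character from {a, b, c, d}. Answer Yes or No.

Yes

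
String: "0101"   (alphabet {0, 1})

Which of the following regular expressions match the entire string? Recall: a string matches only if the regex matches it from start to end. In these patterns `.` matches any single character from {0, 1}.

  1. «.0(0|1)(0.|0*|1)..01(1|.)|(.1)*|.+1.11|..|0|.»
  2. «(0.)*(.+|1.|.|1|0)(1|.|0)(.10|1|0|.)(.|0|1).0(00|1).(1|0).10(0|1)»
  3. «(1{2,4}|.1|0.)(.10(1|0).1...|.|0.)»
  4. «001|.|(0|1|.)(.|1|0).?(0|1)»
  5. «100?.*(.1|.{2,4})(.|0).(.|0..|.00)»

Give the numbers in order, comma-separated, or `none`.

1 → match
2 → no match
3 → match
4 → match
5 → no match — must start with "10"

1, 3, 4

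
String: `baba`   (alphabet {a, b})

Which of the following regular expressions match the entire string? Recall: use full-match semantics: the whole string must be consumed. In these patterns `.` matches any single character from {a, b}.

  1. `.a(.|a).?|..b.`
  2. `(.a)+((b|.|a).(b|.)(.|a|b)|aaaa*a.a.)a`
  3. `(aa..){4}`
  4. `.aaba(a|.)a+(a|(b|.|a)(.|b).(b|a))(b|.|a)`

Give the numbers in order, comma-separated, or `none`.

1

1 → match
2 → no match
3 → no match — must start with `aa`
4 → no match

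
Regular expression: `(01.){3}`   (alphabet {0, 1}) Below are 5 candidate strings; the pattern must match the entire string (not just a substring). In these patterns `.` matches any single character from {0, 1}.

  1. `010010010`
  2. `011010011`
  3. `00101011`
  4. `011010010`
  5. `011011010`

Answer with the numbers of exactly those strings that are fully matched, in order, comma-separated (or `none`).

1 → match
2 → match
3 → no match — must start with `01`
4 → match
5 → match

1, 2, 4, 5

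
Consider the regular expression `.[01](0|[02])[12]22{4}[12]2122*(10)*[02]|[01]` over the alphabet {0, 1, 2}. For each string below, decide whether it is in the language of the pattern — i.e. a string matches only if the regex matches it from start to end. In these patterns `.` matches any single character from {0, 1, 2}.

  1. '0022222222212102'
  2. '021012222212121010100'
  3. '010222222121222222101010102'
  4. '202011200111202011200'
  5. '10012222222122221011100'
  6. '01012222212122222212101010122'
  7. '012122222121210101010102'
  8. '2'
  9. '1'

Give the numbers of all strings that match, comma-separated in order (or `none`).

1 → match
2 → no match
3 → match
4 → no match
5 → no match
6 → no match
7 → match
8 → no match
9 → match

1, 3, 7, 9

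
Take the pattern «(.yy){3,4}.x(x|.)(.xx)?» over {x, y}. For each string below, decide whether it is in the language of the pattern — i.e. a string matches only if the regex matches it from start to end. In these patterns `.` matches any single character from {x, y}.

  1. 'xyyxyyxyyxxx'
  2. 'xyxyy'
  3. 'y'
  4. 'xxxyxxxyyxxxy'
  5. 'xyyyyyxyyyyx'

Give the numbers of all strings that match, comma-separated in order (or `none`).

1 → match
2 → no match
3 → no match
4 → no match
5 → no match

1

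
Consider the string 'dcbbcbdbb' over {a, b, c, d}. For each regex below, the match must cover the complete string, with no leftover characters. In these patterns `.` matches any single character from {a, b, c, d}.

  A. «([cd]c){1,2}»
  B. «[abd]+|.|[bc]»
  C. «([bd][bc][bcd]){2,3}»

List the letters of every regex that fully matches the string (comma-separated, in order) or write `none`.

A → no match — must end with 'c'
B → no match
C → match

C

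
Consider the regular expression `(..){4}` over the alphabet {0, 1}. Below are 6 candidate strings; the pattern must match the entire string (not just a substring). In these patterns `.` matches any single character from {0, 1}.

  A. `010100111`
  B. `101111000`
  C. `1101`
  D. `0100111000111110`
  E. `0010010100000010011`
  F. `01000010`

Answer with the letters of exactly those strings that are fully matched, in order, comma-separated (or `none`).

A → no match
B → no match
C → no match
D → no match
E → no match
F → match

F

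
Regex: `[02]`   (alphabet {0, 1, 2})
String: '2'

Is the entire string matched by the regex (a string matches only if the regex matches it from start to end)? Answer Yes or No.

Yes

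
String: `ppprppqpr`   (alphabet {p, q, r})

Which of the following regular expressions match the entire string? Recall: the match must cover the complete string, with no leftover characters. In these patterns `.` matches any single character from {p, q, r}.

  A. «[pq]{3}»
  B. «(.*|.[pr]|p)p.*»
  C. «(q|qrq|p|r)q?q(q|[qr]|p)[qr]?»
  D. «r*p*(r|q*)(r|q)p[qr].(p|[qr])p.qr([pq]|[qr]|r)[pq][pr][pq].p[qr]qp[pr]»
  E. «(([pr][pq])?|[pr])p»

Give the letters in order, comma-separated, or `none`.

B

A → no match
B → match
C → no match
D → no match
E → no match — must end with `p`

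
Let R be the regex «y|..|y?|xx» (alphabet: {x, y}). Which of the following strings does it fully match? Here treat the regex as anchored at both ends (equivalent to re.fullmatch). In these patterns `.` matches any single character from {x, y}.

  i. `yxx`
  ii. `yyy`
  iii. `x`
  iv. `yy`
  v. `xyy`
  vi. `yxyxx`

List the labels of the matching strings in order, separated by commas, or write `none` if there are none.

iv

i → no match
ii → no match
iii → no match
iv → match
v → no match
vi → no match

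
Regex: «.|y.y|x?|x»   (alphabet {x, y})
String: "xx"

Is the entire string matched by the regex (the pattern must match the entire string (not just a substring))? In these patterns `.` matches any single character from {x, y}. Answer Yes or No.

No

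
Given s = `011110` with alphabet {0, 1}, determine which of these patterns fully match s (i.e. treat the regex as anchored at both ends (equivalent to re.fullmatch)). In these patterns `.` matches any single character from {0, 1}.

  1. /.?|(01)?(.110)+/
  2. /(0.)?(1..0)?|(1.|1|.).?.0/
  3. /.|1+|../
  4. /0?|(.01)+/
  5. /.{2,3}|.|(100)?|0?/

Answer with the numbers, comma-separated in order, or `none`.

1 → match
2 → match
3 → no match
4 → no match
5 → no match

1, 2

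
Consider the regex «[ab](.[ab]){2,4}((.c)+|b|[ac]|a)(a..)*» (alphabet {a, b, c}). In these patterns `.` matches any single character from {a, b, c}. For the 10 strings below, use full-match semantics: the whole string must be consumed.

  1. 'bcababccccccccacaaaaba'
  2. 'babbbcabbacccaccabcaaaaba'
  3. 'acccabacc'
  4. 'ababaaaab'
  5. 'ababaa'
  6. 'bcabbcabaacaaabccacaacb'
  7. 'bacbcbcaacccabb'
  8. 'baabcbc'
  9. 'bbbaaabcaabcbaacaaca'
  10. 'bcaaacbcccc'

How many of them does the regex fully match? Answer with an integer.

1 → no match
2 → match
3 → no match
4 → match
5 → match
6 → no match
7 → no match
8 → no match
9 → no match
10 → match
Total matched: 4

4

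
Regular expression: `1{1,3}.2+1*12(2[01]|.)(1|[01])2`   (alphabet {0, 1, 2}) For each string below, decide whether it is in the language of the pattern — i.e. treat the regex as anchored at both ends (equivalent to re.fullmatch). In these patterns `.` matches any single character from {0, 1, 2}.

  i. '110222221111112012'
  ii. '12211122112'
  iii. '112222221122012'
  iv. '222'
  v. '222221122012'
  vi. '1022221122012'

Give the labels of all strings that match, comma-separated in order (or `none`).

i → match
ii → match
iii → match
iv → no match — must start with '1'
v → no match — must start with '1'
vi → match

i, ii, iii, vi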